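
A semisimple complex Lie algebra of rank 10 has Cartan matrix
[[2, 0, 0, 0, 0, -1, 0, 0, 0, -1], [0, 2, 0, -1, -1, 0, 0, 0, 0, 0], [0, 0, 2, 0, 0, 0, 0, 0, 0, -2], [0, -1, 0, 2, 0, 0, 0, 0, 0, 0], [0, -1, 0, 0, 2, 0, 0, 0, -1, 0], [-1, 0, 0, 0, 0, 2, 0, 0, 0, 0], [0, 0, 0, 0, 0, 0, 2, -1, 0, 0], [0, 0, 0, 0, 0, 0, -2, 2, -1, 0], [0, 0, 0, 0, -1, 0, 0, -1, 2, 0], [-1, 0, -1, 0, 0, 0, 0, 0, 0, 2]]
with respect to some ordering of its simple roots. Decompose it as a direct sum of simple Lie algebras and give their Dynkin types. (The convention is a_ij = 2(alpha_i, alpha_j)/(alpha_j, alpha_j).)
The diagram associated to this matrix has two connected components: the simple roots {alpha_2, alpha_4, alpha_5, alpha_7, alpha_8, alpha_9} form a chain of 6 nodes with a double edge at one end; the terminal node there is the unique short simple root (B_6), and {alpha_1, alpha_3, alpha_6, alpha_10} form a chain of 4 nodes with a double edge at one end; the terminal node there is the unique long simple root (C_4). A semisimple Lie algebra decomposes uniquely as the direct sum of simple ideals, one per connected component of its Dynkin diagram, so g ≅ B_6 ⊕ C_4 (dimension 78 + 36 = 114).

B_6 (so(13)) + C_4 (sp(8))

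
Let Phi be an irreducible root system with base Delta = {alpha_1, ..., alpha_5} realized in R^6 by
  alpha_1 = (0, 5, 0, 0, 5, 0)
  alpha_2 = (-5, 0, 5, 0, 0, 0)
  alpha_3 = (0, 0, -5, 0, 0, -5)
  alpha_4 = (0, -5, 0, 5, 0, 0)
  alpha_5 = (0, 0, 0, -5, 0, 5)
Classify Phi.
Compute the Cartan integers a_ij = 2(alpha_i, alpha_j)/(alpha_j, alpha_j); the resulting 5x5 Cartan matrix is
[[2, 0, 0, -1, 0], [0, 2, -1, 0, 0], [0, -1, 2, 0, -1], [-1, 0, 0, 2, -1], [0, 0, -1, -1, 2]].
All simple roots have the same length, so the diagram is simply laced. The associated Dynkin diagram is a chain of 5 nodes with single edges (A_5), so the type is A_5 (the algebra sl(6)).

A5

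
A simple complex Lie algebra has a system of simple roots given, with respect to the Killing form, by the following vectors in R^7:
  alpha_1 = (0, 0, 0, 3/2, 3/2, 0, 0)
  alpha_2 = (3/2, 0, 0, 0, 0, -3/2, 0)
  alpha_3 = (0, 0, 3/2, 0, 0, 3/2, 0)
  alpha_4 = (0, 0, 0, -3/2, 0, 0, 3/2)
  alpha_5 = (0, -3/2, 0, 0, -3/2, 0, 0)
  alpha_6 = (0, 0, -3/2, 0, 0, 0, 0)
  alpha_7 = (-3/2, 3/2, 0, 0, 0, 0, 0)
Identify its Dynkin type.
Compute the Cartan integers a_ij = 2(alpha_i, alpha_j)/(alpha_j, alpha_j); the resulting 7x7 Cartan matrix is
[[2, 0, 0, -1, -1, 0, 0], [0, 2, -1, 0, 0, 0, -1], [0, -1, 2, 0, 0, -2, 0], [-1, 0, 0, 2, 0, 0, 0], [-1, 0, 0, 0, 2, 0, -1], [0, 0, -1, 0, 0, 2, 0], [0, -1, 0, 0, -1, 0, 2]].
The roots have two lengths (squared-length ratio 2:1); the short ones are alpha_{6}. The associated Dynkin diagram is a chain of 7 nodes with a double edge at one end; the terminal node there is the unique short simple root (B_7), so the type is B_7 (the algebra so(15)).

B_7 (so(15))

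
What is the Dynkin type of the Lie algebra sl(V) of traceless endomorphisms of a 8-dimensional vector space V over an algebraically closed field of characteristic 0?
This is sl(8), which has dimension 8^2 - 1 = 63 and rank 8 - 1 = 7 (a Cartan subalgebra is the diagonal traceless matrices). In the classification of classical Lie algebras, the special linear algebra sl(n+1) has type A_n; here n = 7, so the Dynkin diagram is a chain of 7 nodes with single edges (A_7). Hence the type is A_7.

A7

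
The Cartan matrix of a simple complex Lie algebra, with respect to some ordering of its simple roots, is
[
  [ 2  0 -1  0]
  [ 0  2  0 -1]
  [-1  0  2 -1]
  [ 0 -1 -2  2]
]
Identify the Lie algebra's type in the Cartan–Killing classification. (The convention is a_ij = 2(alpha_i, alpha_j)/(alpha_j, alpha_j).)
type F_4

The matrix has rank 4 with 2's on the diagonal. Reading the off-diagonal entries as Dynkin edges (a single edge where a_ij = a_ji = -1; a double or triple edge where a_ij * a_ji = 2 or 3), the diagram is a chain of 4 nodes with a double edge between the middle two (F_4). One simple-root ordering that puts it in standard form is (alpha_2, alpha_4, alpha_3, alpha_1). So the algebra is type F_4.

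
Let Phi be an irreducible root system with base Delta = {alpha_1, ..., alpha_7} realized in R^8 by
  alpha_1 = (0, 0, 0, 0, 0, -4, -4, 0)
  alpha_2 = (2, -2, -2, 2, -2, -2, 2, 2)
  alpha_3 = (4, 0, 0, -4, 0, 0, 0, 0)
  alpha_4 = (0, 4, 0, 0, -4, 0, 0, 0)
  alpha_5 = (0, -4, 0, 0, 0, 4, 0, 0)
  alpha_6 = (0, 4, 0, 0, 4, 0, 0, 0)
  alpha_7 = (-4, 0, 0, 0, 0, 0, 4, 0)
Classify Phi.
E7

Compute the Cartan integers a_ij = 2(alpha_i, alpha_j)/(alpha_j, alpha_j); the resulting 7x7 Cartan matrix is
[[2, 0, 0, 0, -1, 0, -1], [0, 2, 0, 0, 0, -1, 0], [0, 0, 2, 0, 0, 0, -1], [0, 0, 0, 2, -1, 0, 0], [-1, 0, 0, -1, 2, -1, 0], [0, -1, 0, 0, -1, 2, 0], [-1, 0, -1, 0, 0, 0, 2]].
All simple roots have the same length, so the diagram is simply laced. The associated Dynkin diagram is a chain of 6 nodes with one extra node attached to the third node from one end (E_7), so the type is E_7.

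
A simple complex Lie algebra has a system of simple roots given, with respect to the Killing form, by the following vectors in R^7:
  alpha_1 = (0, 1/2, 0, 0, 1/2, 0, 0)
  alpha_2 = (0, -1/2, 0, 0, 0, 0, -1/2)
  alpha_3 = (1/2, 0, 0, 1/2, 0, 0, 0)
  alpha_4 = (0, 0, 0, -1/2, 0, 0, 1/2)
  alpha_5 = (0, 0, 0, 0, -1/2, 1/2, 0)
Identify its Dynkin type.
type A_5

Compute the Cartan integers a_ij = 2(alpha_i, alpha_j)/(alpha_j, alpha_j); the resulting 5x5 Cartan matrix is
[[2, -1, 0, 0, -1], [-1, 2, 0, -1, 0], [0, 0, 2, -1, 0], [0, -1, -1, 2, 0], [-1, 0, 0, 0, 2]].
All simple roots have the same length, so the diagram is simply laced. The associated Dynkin diagram is a chain of 5 nodes with single edges (A_5), so the type is A_5 (the algebra sl(6)).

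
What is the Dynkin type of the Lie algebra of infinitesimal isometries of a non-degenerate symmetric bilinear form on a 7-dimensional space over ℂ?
This is so(7) with 7 odd, which has dimension 7(7-1)/2 = 21 and rank (7-1)/2 = 3. In the classification of classical Lie algebras, the orthogonal algebra so(2n+1) in an odd number of variables has type B_n; here n = 3, so the Dynkin diagram is a chain of 3 nodes with a double edge at one end; the terminal node there is the unique short simple root (B_3). Hence the type is B_3.

B_3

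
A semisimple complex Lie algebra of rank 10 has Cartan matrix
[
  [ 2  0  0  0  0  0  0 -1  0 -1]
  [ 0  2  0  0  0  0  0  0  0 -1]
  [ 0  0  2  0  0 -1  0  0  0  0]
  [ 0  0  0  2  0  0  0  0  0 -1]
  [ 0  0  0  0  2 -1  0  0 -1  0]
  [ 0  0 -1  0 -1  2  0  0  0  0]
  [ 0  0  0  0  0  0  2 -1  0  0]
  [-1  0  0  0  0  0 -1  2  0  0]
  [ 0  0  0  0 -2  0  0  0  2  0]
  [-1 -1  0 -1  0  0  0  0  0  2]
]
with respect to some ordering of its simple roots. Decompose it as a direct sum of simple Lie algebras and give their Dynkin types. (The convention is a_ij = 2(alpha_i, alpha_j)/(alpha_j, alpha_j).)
The diagram associated to this matrix has two connected components: the simple roots {alpha_3, alpha_5, alpha_6, alpha_9} form a chain of 4 nodes with a double edge at one end; the terminal node there is the unique long simple root (C_4), and {alpha_1, alpha_2, alpha_4, alpha_7, alpha_8, alpha_10} form a chain of 4 nodes with a fork of two nodes at one end (D_6). A semisimple Lie algebra decomposes uniquely as the direct sum of simple ideals, one per connected component of its Dynkin diagram, so g ≅ C_4 ⊕ D_6 (dimension 36 + 66 = 102).

C_4 + D_6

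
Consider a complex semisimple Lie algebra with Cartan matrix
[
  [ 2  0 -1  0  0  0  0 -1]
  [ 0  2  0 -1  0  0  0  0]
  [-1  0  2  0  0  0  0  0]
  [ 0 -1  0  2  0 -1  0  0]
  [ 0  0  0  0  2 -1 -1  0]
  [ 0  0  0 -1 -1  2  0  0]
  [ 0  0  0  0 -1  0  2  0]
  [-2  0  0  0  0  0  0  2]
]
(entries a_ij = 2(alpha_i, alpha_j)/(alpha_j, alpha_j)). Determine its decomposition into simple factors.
A_5 (sl(6)) + C_3 (sp(6))

The diagram associated to this matrix has two connected components: the simple roots {alpha_2, alpha_4, alpha_5, alpha_6, alpha_7} form a chain of 5 nodes with single edges (A_5), and {alpha_1, alpha_3, alpha_8} form a chain of 3 nodes with a double edge at one end; the terminal node there is the unique long simple root (C_3). A semisimple Lie algebra decomposes uniquely as the direct sum of simple ideals, one per connected component of its Dynkin diagram, so g ≅ A_5 ⊕ C_3 (dimension 35 + 21 = 56).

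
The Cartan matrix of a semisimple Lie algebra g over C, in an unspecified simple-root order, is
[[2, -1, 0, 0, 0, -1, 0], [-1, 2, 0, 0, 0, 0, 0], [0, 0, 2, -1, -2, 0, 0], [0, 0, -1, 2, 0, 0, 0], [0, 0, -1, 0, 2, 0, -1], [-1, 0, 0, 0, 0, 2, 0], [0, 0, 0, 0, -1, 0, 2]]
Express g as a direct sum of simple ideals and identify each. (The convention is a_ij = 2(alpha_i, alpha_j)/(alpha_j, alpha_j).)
type A_3 + type F_4

The diagram associated to this matrix has two connected components: the simple roots {alpha_1, alpha_2, alpha_6} form a chain of 3 nodes with single edges (A_3), and {alpha_3, alpha_4, alpha_5, alpha_7} form a chain of 4 nodes with a double edge between the middle two (F_4). A semisimple Lie algebra decomposes uniquely as the direct sum of simple ideals, one per connected component of its Dynkin diagram, so g ≅ A_3 ⊕ F_4 (dimension 15 + 52 = 67).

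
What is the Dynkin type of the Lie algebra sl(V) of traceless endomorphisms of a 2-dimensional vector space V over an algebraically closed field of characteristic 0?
type A_1

This is sl(2), which has dimension 2^2 - 1 = 3 and rank 2 - 1 = 1 (a Cartan subalgebra is the diagonal traceless matrices). In the classification of classical Lie algebras, the special linear algebra sl(n+1) has type A_n; here n = 1, so the Dynkin diagram is a chain of 1 nodes with single edges (A_1). Hence the type is A_1.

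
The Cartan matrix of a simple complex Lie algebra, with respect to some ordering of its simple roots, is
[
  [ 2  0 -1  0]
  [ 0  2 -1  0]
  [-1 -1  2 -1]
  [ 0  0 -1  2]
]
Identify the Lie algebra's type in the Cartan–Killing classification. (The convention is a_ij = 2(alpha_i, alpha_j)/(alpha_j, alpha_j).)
The matrix has rank 4 with 2's on the diagonal. Reading the off-diagonal entries as Dynkin edges (a single edge where a_ij = a_ji = -1; a double or triple edge where a_ij * a_ji = 2 or 3), the diagram is a chain of 2 nodes with a fork of two nodes at one end (D_4). One simple-root ordering that puts it in standard form is (alpha_4, alpha_3, alpha_1, alpha_2). So the algebra is type D_4, i.e. so(8).

D_4 (so(8))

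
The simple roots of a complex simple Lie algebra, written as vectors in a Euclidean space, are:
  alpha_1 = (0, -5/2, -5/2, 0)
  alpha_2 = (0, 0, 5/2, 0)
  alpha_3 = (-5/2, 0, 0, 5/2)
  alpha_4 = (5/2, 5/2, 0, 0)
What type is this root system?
B_4 (so(9))

Compute the Cartan integers a_ij = 2(alpha_i, alpha_j)/(alpha_j, alpha_j); the resulting 4x4 Cartan matrix is
[[2, -2, 0, -1], [-1, 2, 0, 0], [0, 0, 2, -1], [-1, 0, -1, 2]].
The roots have two lengths (squared-length ratio 2:1); the short ones are alpha_{2}. The associated Dynkin diagram is a chain of 4 nodes with a double edge at one end; the terminal node there is the unique short simple root (B_4), so the type is B_4 (the algebra so(9)).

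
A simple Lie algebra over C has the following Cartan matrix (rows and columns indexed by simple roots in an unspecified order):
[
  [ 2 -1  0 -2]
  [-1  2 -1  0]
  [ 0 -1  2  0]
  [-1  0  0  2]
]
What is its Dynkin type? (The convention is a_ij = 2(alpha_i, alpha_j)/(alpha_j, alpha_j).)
The matrix has rank 4 with 2's on the diagonal. Reading the off-diagonal entries as Dynkin edges (a single edge where a_ij = a_ji = -1; a double or triple edge where a_ij * a_ji = 2 or 3), the diagram is a chain of 4 nodes with a double edge at one end; the terminal node there is the unique short simple root (B_4). One simple-root ordering that puts it in standard form is (alpha_3, alpha_2, alpha_1, alpha_4). So the algebra is type B_4, i.e. so(9).

B_4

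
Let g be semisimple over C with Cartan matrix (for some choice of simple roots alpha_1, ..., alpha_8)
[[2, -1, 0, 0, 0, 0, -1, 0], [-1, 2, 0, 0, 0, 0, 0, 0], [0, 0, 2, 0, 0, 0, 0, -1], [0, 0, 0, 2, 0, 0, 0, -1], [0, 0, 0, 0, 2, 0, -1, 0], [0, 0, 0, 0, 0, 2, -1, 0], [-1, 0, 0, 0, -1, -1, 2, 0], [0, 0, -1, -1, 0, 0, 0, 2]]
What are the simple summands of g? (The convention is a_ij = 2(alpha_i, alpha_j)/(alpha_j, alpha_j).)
A3 + D5

The diagram associated to this matrix has two connected components: the simple roots {alpha_3, alpha_4, alpha_8} form a chain of 3 nodes with single edges (A_3), and {alpha_1, alpha_2, alpha_5, alpha_6, alpha_7} form a chain of 3 nodes with a fork of two nodes at one end (D_5). A semisimple Lie algebra decomposes uniquely as the direct sum of simple ideals, one per connected component of its Dynkin diagram, so g ≅ A_3 ⊕ D_5 (dimension 15 + 45 = 60).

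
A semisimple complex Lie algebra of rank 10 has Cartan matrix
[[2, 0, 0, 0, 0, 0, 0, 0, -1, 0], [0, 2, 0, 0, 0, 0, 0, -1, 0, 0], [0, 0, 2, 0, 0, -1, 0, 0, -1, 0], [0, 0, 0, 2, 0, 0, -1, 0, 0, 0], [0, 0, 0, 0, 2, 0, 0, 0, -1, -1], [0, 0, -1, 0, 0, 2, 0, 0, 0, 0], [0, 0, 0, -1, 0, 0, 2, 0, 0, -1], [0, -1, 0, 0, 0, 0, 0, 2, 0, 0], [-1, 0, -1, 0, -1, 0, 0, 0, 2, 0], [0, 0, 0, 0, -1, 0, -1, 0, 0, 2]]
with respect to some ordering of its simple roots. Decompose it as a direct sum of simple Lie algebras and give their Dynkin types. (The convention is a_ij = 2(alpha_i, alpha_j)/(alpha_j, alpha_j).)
A_2 (sl(3)) ⊕ E_8

The diagram associated to this matrix has two connected components: the simple roots {alpha_2, alpha_8} form a chain of 2 nodes with single edges (A_2), and {alpha_1, alpha_3, alpha_4, alpha_5, alpha_6, alpha_7, alpha_9, alpha_10} form a chain of 7 nodes with one extra node attached to the third node from one end (E_8). A semisimple Lie algebra decomposes uniquely as the direct sum of simple ideals, one per connected component of its Dynkin diagram, so g ≅ A_2 ⊕ E_8 (dimension 8 + 248 = 256).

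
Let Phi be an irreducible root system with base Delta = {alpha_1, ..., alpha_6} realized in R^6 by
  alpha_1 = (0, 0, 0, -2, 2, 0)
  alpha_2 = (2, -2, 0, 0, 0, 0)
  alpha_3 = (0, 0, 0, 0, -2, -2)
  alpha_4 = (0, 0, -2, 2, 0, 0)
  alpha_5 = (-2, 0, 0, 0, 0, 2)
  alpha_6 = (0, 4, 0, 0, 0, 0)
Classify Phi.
C_6 (sp(12))

Compute the Cartan integers a_ij = 2(alpha_i, alpha_j)/(alpha_j, alpha_j); the resulting 6x6 Cartan matrix is
[[2, 0, -1, -1, 0, 0], [0, 2, 0, 0, -1, -1], [-1, 0, 2, 0, -1, 0], [-1, 0, 0, 2, 0, 0], [0, -1, -1, 0, 2, 0], [0, -2, 0, 0, 0, 2]].
The roots have two lengths (squared-length ratio 2:1); the short ones are alpha_{1,2,3,4,5}. The associated Dynkin diagram is a chain of 6 nodes with a double edge at one end; the terminal node there is the unique long simple root (C_6), so the type is C_6 (the algebra sp(12)).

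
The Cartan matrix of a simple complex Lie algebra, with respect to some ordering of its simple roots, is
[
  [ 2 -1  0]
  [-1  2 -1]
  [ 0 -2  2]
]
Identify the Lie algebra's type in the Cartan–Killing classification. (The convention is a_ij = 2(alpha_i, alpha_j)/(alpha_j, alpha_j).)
The matrix has rank 3 with 2's on the diagonal. Reading the off-diagonal entries as Dynkin edges (a single edge where a_ij = a_ji = -1; a double or triple edge where a_ij * a_ji = 2 or 3), the diagram is a chain of 3 nodes with a double edge at one end; the terminal node there is the unique long simple root (C_3). One simple-root ordering that puts it in standard form is (alpha_1, alpha_2, alpha_3). So the algebra is type C_3, i.e. sp(6).

C_3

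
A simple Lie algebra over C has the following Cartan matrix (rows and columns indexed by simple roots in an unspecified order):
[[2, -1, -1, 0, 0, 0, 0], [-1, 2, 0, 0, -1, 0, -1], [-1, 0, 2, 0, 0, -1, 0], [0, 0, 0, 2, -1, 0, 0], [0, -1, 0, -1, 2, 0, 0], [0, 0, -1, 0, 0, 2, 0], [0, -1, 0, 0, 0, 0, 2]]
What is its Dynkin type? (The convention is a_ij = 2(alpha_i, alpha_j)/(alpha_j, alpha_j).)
The matrix has rank 7 with 2's on the diagonal. Reading the off-diagonal entries as Dynkin edges (a single edge where a_ij = a_ji = -1; a double or triple edge where a_ij * a_ji = 2 or 3), the diagram is a chain of 6 nodes with one extra node attached to the third node from one end (E_7). One simple-root ordering that puts it in standard form is (alpha_4, alpha_7, alpha_5, alpha_2, alpha_1, alpha_3, alpha_6). So the algebra is type E_7.

type E_7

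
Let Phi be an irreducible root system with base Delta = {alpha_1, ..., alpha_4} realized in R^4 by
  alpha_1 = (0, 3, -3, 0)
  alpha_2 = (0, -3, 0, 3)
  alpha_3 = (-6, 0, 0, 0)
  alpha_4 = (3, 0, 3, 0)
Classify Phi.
Compute the Cartan integers a_ij = 2(alpha_i, alpha_j)/(alpha_j, alpha_j); the resulting 4x4 Cartan matrix is
[[2, -1, 0, -1], [-1, 2, 0, 0], [0, 0, 2, -2], [-1, 0, -1, 2]].
The roots have two lengths (squared-length ratio 2:1); the short ones are alpha_{1,2,4}. The associated Dynkin diagram is a chain of 4 nodes with a double edge at one end; the terminal node there is the unique long simple root (C_4), so the type is C_4 (the algebra sp(8)).

C_4 (sp(8))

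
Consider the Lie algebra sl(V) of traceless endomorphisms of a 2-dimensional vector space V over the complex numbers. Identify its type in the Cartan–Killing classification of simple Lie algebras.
A_1 (sl(2))

This is sl(2), which has dimension 2^2 - 1 = 3 and rank 2 - 1 = 1 (a Cartan subalgebra is the diagonal traceless matrices). In the classification of classical Lie algebras, the special linear algebra sl(n+1) has type A_n; here n = 1, so the Dynkin diagram is a chain of 1 nodes with single edges (A_1). Hence the type is A_1.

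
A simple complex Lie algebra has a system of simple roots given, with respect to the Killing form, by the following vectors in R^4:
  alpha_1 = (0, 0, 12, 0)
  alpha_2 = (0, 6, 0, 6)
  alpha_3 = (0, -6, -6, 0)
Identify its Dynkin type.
C_3 (sp(6))

Compute the Cartan integers a_ij = 2(alpha_i, alpha_j)/(alpha_j, alpha_j); the resulting 3x3 Cartan matrix is
[[2, 0, -2], [0, 2, -1], [-1, -1, 2]].
The roots have two lengths (squared-length ratio 2:1); the short ones are alpha_{2,3}. The associated Dynkin diagram is a chain of 3 nodes with a double edge at one end; the terminal node there is the unique long simple root (C_3), so the type is C_3 (the algebra sp(6)).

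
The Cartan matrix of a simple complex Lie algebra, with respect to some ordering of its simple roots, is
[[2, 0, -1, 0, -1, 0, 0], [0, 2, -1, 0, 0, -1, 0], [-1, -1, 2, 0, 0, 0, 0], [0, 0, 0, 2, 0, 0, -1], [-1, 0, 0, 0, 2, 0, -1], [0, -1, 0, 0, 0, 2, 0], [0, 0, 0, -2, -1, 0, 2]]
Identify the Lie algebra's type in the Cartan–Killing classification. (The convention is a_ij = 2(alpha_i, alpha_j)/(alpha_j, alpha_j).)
The matrix has rank 7 with 2's on the diagonal. Reading the off-diagonal entries as Dynkin edges (a single edge where a_ij = a_ji = -1; a double or triple edge where a_ij * a_ji = 2 or 3), the diagram is a chain of 7 nodes with a double edge at one end; the terminal node there is the unique short simple root (B_7). One simple-root ordering that puts it in standard form is (alpha_6, alpha_2, alpha_3, alpha_1, alpha_5, alpha_7, alpha_4). So the algebra is type B_7, i.e. so(15).

type B_7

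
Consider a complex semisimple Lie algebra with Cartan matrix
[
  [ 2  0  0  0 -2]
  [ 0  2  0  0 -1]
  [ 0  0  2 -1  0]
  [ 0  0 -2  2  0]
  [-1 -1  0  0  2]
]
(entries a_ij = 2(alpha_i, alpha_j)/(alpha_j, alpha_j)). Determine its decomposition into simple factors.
The diagram associated to this matrix has two connected components: the simple roots {alpha_3, alpha_4} form a chain of 2 nodes with a double edge at one end; the terminal node there is the unique short simple root (B_2), and {alpha_1, alpha_2, alpha_5} form a chain of 3 nodes with a double edge at one end; the terminal node there is the unique long simple root (C_3). A semisimple Lie algebra decomposes uniquely as the direct sum of simple ideals, one per connected component of its Dynkin diagram, so g ≅ B_2 ⊕ C_3 (dimension 10 + 21 = 31).

type B_2 ⊕ type C_3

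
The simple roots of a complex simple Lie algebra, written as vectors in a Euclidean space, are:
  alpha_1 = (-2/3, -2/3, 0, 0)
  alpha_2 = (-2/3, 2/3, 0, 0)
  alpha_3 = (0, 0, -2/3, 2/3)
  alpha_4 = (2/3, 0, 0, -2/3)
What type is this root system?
Compute the Cartan integers a_ij = 2(alpha_i, alpha_j)/(alpha_j, alpha_j); the resulting 4x4 Cartan matrix is
[[2, 0, 0, -1], [0, 2, 0, -1], [0, 0, 2, -1], [-1, -1, -1, 2]].
All simple roots have the same length, so the diagram is simply laced. The associated Dynkin diagram is a chain of 2 nodes with a fork of two nodes at one end (D_4), so the type is D_4 (the algebra so(8)).

D4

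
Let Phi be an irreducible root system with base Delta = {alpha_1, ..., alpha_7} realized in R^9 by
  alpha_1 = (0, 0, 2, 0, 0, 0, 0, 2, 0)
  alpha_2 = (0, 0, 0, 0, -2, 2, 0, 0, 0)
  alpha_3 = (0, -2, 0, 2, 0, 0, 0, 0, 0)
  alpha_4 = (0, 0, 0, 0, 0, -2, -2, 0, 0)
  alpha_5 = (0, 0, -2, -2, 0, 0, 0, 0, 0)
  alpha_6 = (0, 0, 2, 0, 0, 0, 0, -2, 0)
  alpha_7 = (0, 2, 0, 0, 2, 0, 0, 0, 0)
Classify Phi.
D7

Compute the Cartan integers a_ij = 2(alpha_i, alpha_j)/(alpha_j, alpha_j); the resulting 7x7 Cartan matrix is
[[2, 0, 0, 0, -1, 0, 0], [0, 2, 0, -1, 0, 0, -1], [0, 0, 2, 0, -1, 0, -1], [0, -1, 0, 2, 0, 0, 0], [-1, 0, -1, 0, 2, -1, 0], [0, 0, 0, 0, -1, 2, 0], [0, -1, -1, 0, 0, 0, 2]].
All simple roots have the same length, so the diagram is simply laced. The associated Dynkin diagram is a chain of 5 nodes with a fork of two nodes at one end (D_7), so the type is D_7 (the algebra so(14)).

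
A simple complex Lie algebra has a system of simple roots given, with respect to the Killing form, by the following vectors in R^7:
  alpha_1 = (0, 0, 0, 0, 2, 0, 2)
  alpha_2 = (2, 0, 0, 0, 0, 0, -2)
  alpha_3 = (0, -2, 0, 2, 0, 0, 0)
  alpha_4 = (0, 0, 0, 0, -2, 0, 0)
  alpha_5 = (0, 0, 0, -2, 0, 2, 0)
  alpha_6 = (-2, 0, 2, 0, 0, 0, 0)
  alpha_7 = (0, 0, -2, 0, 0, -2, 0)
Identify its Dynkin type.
type B_7

Compute the Cartan integers a_ij = 2(alpha_i, alpha_j)/(alpha_j, alpha_j); the resulting 7x7 Cartan matrix is
[[2, -1, 0, -2, 0, 0, 0], [-1, 2, 0, 0, 0, -1, 0], [0, 0, 2, 0, -1, 0, 0], [-1, 0, 0, 2, 0, 0, 0], [0, 0, -1, 0, 2, 0, -1], [0, -1, 0, 0, 0, 2, -1], [0, 0, 0, 0, -1, -1, 2]].
The roots have two lengths (squared-length ratio 2:1); the short ones are alpha_{4}. The associated Dynkin diagram is a chain of 7 nodes with a double edge at one end; the terminal node there is the unique short simple root (B_7), so the type is B_7 (the algebra so(15)).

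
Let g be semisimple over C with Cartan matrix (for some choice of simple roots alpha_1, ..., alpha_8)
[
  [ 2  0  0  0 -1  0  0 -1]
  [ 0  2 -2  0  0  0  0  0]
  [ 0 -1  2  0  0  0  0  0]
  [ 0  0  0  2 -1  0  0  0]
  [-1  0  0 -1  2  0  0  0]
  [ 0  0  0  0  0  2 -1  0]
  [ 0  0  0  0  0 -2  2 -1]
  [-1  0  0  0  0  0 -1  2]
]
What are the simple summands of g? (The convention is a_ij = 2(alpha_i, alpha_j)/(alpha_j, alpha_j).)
The diagram associated to this matrix has two connected components: the simple roots {alpha_2, alpha_3} form a chain of 2 nodes with a double edge at one end; the terminal node there is the unique short simple root (B_2), and {alpha_1, alpha_4, alpha_5, alpha_6, alpha_7, alpha_8} form a chain of 6 nodes with a double edge at one end; the terminal node there is the unique short simple root (B_6). A semisimple Lie algebra decomposes uniquely as the direct sum of simple ideals, one per connected component of its Dynkin diagram, so g ≅ B_2 ⊕ B_6 (dimension 10 + 78 = 88).

type B_2 + type B_6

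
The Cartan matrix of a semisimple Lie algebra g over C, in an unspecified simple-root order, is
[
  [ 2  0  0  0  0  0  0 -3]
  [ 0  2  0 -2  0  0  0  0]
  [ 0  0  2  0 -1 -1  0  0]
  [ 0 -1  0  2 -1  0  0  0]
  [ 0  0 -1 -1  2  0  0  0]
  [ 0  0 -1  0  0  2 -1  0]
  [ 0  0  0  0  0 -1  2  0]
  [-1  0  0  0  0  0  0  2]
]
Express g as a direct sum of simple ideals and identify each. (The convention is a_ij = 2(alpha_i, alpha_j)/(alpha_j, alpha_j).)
The diagram associated to this matrix has two connected components: the simple roots {alpha_2, alpha_3, alpha_4, alpha_5, alpha_6, alpha_7} form a chain of 6 nodes with a double edge at one end; the terminal node there is the unique long simple root (C_6), and {alpha_1, alpha_8} form two nodes joined by a triple edge (G_2). A semisimple Lie algebra decomposes uniquely as the direct sum of simple ideals, one per connected component of its Dynkin diagram, so g ≅ C_6 ⊕ G_2 (dimension 78 + 14 = 92).

type C_6 ⊕ type G_2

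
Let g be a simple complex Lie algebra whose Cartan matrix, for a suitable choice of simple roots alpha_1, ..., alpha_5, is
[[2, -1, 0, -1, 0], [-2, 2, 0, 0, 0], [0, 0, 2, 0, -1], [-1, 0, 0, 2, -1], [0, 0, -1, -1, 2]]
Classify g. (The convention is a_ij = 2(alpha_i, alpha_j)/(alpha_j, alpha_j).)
The matrix has rank 5 with 2's on the diagonal. Reading the off-diagonal entries as Dynkin edges (a single edge where a_ij = a_ji = -1; a double or triple edge where a_ij * a_ji = 2 or 3), the diagram is a chain of 5 nodes with a double edge at one end; the terminal node there is the unique long simple root (C_5). One simple-root ordering that puts it in standard form is (alpha_3, alpha_5, alpha_4, alpha_1, alpha_2). So the algebra is type C_5, i.e. sp(10).

C_5 (sp(10))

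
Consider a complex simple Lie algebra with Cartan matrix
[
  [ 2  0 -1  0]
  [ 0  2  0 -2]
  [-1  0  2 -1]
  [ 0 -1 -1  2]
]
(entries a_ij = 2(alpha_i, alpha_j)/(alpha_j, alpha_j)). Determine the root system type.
type C_4

The matrix has rank 4 with 2's on the diagonal. Reading the off-diagonal entries as Dynkin edges (a single edge where a_ij = a_ji = -1; a double or triple edge where a_ij * a_ji = 2 or 3), the diagram is a chain of 4 nodes with a double edge at one end; the terminal node there is the unique long simple root (C_4). One simple-root ordering that puts it in standard form is (alpha_1, alpha_3, alpha_4, alpha_2). So the algebra is type C_4, i.e. sp(8).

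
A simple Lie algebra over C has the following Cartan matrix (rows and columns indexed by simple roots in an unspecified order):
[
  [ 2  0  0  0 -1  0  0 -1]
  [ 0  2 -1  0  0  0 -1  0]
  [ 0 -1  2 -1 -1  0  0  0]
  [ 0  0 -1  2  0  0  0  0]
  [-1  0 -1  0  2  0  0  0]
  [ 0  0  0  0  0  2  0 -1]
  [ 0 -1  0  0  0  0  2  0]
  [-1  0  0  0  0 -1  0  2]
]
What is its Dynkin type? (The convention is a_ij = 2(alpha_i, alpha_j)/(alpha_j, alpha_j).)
The matrix has rank 8 with 2's on the diagonal. Reading the off-diagonal entries as Dynkin edges (a single edge where a_ij = a_ji = -1; a double or triple edge where a_ij * a_ji = 2 or 3), the diagram is a chain of 7 nodes with one extra node attached to the third node from one end (E_8). One simple-root ordering that puts it in standard form is (alpha_7, alpha_4, alpha_2, alpha_3, alpha_5, alpha_1, alpha_8, alpha_6). So the algebra is type E_8.

E_8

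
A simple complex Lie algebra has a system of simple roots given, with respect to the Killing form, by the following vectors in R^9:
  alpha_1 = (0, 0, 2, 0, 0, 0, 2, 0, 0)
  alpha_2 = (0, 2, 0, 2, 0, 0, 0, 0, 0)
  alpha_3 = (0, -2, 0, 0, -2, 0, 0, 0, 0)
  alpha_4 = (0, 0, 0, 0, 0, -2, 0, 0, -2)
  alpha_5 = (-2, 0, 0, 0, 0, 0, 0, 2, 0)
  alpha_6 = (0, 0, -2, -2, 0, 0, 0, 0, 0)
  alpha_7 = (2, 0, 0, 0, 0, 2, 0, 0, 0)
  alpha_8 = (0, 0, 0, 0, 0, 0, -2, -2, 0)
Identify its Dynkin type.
A8

Compute the Cartan integers a_ij = 2(alpha_i, alpha_j)/(alpha_j, alpha_j); the resulting 8x8 Cartan matrix is
[[2, 0, 0, 0, 0, -1, 0, -1], [0, 2, -1, 0, 0, -1, 0, 0], [0, -1, 2, 0, 0, 0, 0, 0], [0, 0, 0, 2, 0, 0, -1, 0], [0, 0, 0, 0, 2, 0, -1, -1], [-1, -1, 0, 0, 0, 2, 0, 0], [0, 0, 0, -1, -1, 0, 2, 0], [-1, 0, 0, 0, -1, 0, 0, 2]].
All simple roots have the same length, so the diagram is simply laced. The associated Dynkin diagram is a chain of 8 nodes with single edges (A_8), so the type is A_8 (the algebra sl(9)).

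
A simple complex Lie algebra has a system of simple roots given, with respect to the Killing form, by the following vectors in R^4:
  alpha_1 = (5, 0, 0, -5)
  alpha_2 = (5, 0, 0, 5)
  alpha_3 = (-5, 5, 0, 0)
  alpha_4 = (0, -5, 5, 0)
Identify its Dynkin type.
Compute the Cartan integers a_ij = 2(alpha_i, alpha_j)/(alpha_j, alpha_j); the resulting 4x4 Cartan matrix is
[[2, 0, -1, 0], [0, 2, -1, 0], [-1, -1, 2, -1], [0, 0, -1, 2]].
All simple roots have the same length, so the diagram is simply laced. The associated Dynkin diagram is a chain of 2 nodes with a fork of two nodes at one end (D_4), so the type is D_4 (the algebra so(8)).

D4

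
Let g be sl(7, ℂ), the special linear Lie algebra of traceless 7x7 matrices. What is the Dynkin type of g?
type A_6

This is sl(7), which has dimension 7^2 - 1 = 48 and rank 7 - 1 = 6 (a Cartan subalgebra is the diagonal traceless matrices). In the classification of classical Lie algebras, the special linear algebra sl(n+1) has type A_n; here n = 6, so the Dynkin diagram is a chain of 6 nodes with single edges (A_6). Hence the type is A_6.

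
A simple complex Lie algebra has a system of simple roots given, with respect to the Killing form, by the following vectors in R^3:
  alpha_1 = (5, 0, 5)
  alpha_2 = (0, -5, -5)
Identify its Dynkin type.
A_2

Compute the Cartan integers a_ij = 2(alpha_i, alpha_j)/(alpha_j, alpha_j); the resulting 2x2 Cartan matrix is
[[2, -1], [-1, 2]].
All simple roots have the same length, so the diagram is simply laced. The associated Dynkin diagram is a chain of 2 nodes with single edges (A_2), so the type is A_2 (the algebra sl(3)).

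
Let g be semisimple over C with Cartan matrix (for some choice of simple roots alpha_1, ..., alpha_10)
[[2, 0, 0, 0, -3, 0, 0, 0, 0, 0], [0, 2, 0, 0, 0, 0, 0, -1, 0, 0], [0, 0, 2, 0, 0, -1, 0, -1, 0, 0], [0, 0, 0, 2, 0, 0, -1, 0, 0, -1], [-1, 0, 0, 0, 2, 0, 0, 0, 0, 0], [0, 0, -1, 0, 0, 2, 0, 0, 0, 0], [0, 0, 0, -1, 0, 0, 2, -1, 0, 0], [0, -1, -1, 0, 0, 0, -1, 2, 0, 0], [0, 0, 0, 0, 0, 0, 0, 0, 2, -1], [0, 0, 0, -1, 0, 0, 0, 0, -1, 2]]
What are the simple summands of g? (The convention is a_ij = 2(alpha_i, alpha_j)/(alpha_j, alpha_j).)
The diagram associated to this matrix has two connected components: the simple roots {alpha_2, alpha_3, alpha_4, alpha_6, alpha_7, alpha_8, alpha_9, alpha_10} form a chain of 7 nodes with one extra node attached to the third node from one end (E_8), and {alpha_1, alpha_5} form two nodes joined by a triple edge (G_2). A semisimple Lie algebra decomposes uniquely as the direct sum of simple ideals, one per connected component of its Dynkin diagram, so g ≅ E_8 ⊕ G_2 (dimension 248 + 14 = 262).

E8 ⊕ G2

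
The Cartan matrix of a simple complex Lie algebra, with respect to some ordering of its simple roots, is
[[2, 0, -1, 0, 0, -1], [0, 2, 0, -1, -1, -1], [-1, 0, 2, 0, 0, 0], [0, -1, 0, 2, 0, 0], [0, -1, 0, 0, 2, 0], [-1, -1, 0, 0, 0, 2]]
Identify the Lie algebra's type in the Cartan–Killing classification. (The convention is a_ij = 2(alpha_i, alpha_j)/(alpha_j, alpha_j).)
D_6 (so(12))

The matrix has rank 6 with 2's on the diagonal. Reading the off-diagonal entries as Dynkin edges (a single edge where a_ij = a_ji = -1; a double or triple edge where a_ij * a_ji = 2 or 3), the diagram is a chain of 4 nodes with a fork of two nodes at one end (D_6). One simple-root ordering that puts it in standard form is (alpha_3, alpha_1, alpha_6, alpha_2, alpha_5, alpha_4). So the algebra is type D_6, i.e. so(12).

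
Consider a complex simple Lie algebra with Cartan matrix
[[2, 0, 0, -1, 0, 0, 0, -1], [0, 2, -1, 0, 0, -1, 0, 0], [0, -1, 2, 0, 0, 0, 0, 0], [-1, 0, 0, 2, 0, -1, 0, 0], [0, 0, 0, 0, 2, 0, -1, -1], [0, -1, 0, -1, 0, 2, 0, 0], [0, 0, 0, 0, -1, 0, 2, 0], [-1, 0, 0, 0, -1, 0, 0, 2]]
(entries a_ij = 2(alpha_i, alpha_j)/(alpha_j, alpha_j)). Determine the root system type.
The matrix has rank 8 with 2's on the diagonal. Reading the off-diagonal entries as Dynkin edges (a single edge where a_ij = a_ji = -1; a double or triple edge where a_ij * a_ji = 2 or 3), the diagram is a chain of 8 nodes with single edges (A_8). One simple-root ordering that puts it in standard form is (alpha_7, alpha_5, alpha_8, alpha_1, alpha_4, alpha_6, alpha_2, alpha_3). So the algebra is type A_8, i.e. sl(9).

A_8 (sl(9))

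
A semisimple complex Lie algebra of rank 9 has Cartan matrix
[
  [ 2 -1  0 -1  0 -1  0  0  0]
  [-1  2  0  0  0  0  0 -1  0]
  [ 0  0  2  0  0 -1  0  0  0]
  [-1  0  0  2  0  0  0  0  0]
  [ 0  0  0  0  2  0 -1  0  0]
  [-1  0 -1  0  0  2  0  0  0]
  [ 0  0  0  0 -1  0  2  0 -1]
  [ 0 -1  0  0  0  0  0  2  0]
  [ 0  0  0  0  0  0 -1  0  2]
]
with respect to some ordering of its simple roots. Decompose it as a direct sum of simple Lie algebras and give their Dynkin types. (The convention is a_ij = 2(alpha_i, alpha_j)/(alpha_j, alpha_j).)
The diagram associated to this matrix has two connected components: the simple roots {alpha_5, alpha_7, alpha_9} form a chain of 3 nodes with single edges (A_3), and {alpha_1, alpha_2, alpha_3, alpha_4, alpha_6, alpha_8} form a chain of 5 nodes with one extra node attached to the third node from one end (E_6). A semisimple Lie algebra decomposes uniquely as the direct sum of simple ideals, one per connected component of its Dynkin diagram, so g ≅ A_3 ⊕ E_6 (dimension 15 + 78 = 93).

type A_3 + type E_6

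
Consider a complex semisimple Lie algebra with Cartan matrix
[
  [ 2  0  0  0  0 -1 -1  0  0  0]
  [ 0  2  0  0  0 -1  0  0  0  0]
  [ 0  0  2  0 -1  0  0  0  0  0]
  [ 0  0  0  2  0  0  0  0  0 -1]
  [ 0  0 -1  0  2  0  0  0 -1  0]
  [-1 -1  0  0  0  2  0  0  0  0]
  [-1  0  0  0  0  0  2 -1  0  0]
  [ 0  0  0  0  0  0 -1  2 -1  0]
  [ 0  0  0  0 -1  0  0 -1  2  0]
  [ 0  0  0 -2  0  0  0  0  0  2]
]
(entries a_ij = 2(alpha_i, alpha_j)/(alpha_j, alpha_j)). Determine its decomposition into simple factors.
type A_8 + type B_2

The diagram associated to this matrix has two connected components: the simple roots {alpha_1, alpha_2, alpha_3, alpha_5, alpha_6, alpha_7, alpha_8, alpha_9} form a chain of 8 nodes with single edges (A_8), and {alpha_4, alpha_10} form a chain of 2 nodes with a double edge at one end; the terminal node there is the unique short simple root (B_2). A semisimple Lie algebra decomposes uniquely as the direct sum of simple ideals, one per connected component of its Dynkin diagram, so g ≅ A_8 ⊕ B_2 (dimension 80 + 10 = 90).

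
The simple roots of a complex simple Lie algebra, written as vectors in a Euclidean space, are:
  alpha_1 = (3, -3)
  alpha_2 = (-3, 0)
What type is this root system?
Compute the Cartan integers a_ij = 2(alpha_i, alpha_j)/(alpha_j, alpha_j); the resulting 2x2 Cartan matrix is
[[2, -2], [-1, 2]].
The roots have two lengths (squared-length ratio 2:1); the short ones are alpha_{2}. The associated Dynkin diagram is a chain of 2 nodes with a double edge at one end; the terminal node there is the unique short simple root (B_2), so the type is B_2 (the algebra so(5)).

type B_2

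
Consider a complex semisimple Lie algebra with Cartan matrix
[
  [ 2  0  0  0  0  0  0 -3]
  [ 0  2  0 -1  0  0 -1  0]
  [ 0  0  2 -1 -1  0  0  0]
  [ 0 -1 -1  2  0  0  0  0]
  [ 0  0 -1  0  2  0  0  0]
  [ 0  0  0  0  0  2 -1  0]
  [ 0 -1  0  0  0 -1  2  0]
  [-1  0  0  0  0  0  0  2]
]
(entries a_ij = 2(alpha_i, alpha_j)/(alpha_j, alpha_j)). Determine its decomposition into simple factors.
The diagram associated to this matrix has two connected components: the simple roots {alpha_2, alpha_3, alpha_4, alpha_5, alpha_6, alpha_7} form a chain of 6 nodes with single edges (A_6), and {alpha_1, alpha_8} form two nodes joined by a triple edge (G_2). A semisimple Lie algebra decomposes uniquely as the direct sum of simple ideals, one per connected component of its Dynkin diagram, so g ≅ A_6 ⊕ G_2 (dimension 48 + 14 = 62).

A6 + G2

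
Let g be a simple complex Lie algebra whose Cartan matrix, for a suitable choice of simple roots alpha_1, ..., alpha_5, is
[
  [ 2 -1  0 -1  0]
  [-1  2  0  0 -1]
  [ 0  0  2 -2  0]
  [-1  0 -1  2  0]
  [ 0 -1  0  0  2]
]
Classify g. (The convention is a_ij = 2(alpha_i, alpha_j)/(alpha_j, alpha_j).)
The matrix has rank 5 with 2's on the diagonal. Reading the off-diagonal entries as Dynkin edges (a single edge where a_ij = a_ji = -1; a double or triple edge where a_ij * a_ji = 2 or 3), the diagram is a chain of 5 nodes with a double edge at one end; the terminal node there is the unique long simple root (C_5). One simple-root ordering that puts it in standard form is (alpha_5, alpha_2, alpha_1, alpha_4, alpha_3). So the algebra is type C_5, i.e. sp(10).

type C_5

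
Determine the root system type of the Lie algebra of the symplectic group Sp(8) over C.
This is sp(8), which has dimension 8(8+1)/2 = 36 and rank 8/2 = 4. In the classification of classical Lie algebras, the symplectic algebra sp(2n) has type C_n; here n = 4, so the Dynkin diagram is a chain of 4 nodes with a double edge at one end; the terminal node there is the unique long simple root (C_4). Hence the type is C_4.

C_4 (sp(8))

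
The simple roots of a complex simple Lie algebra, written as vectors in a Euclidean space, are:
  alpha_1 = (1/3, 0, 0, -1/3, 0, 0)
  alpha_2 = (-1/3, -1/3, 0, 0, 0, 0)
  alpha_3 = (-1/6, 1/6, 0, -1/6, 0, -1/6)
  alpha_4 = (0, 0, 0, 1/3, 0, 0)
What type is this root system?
Compute the Cartan integers a_ij = 2(alpha_i, alpha_j)/(alpha_j, alpha_j); the resulting 4x4 Cartan matrix is
[[2, -1, 0, -2], [-1, 2, 0, 0], [0, 0, 2, -1], [-1, 0, -1, 2]].
The roots have two lengths (squared-length ratio 2:1); the short ones are alpha_{3,4}. The associated Dynkin diagram is a chain of 4 nodes with a double edge between the middle two (F_4), so the type is F_4.

F4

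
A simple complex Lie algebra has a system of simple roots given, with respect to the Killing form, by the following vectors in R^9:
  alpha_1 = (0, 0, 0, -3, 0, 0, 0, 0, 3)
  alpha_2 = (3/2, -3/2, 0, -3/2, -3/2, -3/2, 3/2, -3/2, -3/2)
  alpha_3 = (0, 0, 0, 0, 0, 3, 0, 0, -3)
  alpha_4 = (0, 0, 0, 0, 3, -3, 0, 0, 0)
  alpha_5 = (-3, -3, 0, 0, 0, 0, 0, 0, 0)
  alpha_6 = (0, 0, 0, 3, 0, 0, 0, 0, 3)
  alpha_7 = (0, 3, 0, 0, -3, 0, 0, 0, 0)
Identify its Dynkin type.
type E_7

Compute the Cartan integers a_ij = 2(alpha_i, alpha_j)/(alpha_j, alpha_j); the resulting 7x7 Cartan matrix is
[[2, 0, -1, 0, 0, 0, 0], [0, 2, 0, 0, 0, -1, 0], [-1, 0, 2, -1, 0, -1, 0], [0, 0, -1, 2, 0, 0, -1], [0, 0, 0, 0, 2, 0, -1], [0, -1, -1, 0, 0, 2, 0], [0, 0, 0, -1, -1, 0, 2]].
All simple roots have the same length, so the diagram is simply laced. The associated Dynkin diagram is a chain of 6 nodes with one extra node attached to the third node from one end (E_7), so the type is E_7.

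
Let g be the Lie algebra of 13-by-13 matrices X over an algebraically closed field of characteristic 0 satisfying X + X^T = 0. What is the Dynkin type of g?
This is so(13) with 13 odd, which has dimension 13(13-1)/2 = 78 and rank (13-1)/2 = 6. In the classification of classical Lie algebras, the orthogonal algebra so(2n+1) in an odd number of variables has type B_n; here n = 6, so the Dynkin diagram is a chain of 6 nodes with a double edge at one end; the terminal node there is the unique short simple root (B_6). Hence the type is B_6.

B6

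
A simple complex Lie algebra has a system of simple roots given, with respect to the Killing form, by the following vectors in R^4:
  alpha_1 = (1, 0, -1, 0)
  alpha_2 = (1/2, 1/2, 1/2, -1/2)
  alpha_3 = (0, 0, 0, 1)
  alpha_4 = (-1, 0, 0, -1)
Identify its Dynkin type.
F_4

Compute the Cartan integers a_ij = 2(alpha_i, alpha_j)/(alpha_j, alpha_j); the resulting 4x4 Cartan matrix is
[[2, 0, 0, -1], [0, 2, -1, 0], [0, -1, 2, -1], [-1, 0, -2, 2]].
The roots have two lengths (squared-length ratio 2:1); the short ones are alpha_{2,3}. The associated Dynkin diagram is a chain of 4 nodes with a double edge between the middle two (F_4), so the type is F_4.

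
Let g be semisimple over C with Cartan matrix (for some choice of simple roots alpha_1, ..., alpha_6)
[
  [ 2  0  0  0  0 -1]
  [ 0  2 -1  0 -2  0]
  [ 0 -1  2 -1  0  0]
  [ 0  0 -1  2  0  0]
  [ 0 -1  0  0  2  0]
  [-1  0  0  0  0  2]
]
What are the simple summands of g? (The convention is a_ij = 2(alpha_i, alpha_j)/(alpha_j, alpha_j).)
The diagram associated to this matrix has two connected components: the simple roots {alpha_1, alpha_6} form a chain of 2 nodes with single edges (A_2), and {alpha_2, alpha_3, alpha_4, alpha_5} form a chain of 4 nodes with a double edge at one end; the terminal node there is the unique short simple root (B_4). A semisimple Lie algebra decomposes uniquely as the direct sum of simple ideals, one per connected component of its Dynkin diagram, so g ≅ A_2 ⊕ B_4 (dimension 8 + 36 = 44).

A2 ⊕ B4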